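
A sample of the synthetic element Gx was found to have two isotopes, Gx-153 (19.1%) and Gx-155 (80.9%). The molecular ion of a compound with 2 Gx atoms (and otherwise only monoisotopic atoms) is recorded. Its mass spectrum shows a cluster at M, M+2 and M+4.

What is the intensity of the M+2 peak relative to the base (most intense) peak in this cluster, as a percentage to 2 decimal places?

Binomial terms of (0.191 + 0.809)^2: M 0.0365, M+2 0.3090, M+4 0.6545 → M+4 is the base peak.
P(M+4) = C(2,2) × 0.191^0 × 0.809^2 = 1 × 1.0000 × 0.654481 = 0.654481 (base)
P(M+2) = C(2,1) × 0.191^1 × 0.809^1 = 2 × 0.1910 × 0.8090 = 0.309038
Relative intensity = 0.309038 / 0.654481 × 100 = 47.22

47.22%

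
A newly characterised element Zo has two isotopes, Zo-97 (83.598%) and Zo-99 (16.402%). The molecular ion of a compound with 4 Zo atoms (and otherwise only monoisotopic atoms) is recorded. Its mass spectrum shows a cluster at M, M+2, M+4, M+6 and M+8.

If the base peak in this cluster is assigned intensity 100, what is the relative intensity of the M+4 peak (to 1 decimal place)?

Term probabilities: M 0.4884, M+2 0.3833, M+4 0.1128, M+6 0.0148, M+8 0.0007. Base peak = M.
P(M) = C(4,0) × 0.83598^4 × 0.16402^0 = 1 × 0.48840888 × 1.0000 = 0.488409 (base)
P(M+4) = C(4,2) × 0.83598^2 × 0.16402^2 = 6 × 0.69886256 × 0.02690256 = 0.112807
Relative intensity = 0.112807 / 0.488409 × 100 = 23.1

23.1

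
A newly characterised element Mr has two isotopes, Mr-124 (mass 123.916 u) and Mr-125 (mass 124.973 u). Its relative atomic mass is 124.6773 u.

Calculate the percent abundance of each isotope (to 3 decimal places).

Mr-124: 27.975%, Mr-125: 72.025%

Writing the weighted mean with unknown fraction x of Mr-124:
123.916·x + 124.973·(1 − x) = 124.6773
(123.916 − 124.973)·x = 124.6773 − 124.973
x = -0.2957 / -1.057 = 0.27975 → 27.975% Mr-124, 72.025% Mr-125.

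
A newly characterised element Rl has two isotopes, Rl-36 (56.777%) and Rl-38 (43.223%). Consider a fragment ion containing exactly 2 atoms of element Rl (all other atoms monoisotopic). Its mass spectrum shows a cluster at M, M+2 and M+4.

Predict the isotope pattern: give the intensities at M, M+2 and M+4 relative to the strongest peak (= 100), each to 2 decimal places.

65.68 : 100.00 : 38.06

Expanding (0.56777 + 0.43223)^2:
P(M) = 0.56777^2 = 0.322363
P(M+2) = 2 × 0.56777^1 × 0.43223^1 = 0.490814
P(M+4) = 0.43223^2 = 0.186823
The M+2 peak is largest (0.490814); scaling to 100 gives 65.68 : 100.00 : 38.06.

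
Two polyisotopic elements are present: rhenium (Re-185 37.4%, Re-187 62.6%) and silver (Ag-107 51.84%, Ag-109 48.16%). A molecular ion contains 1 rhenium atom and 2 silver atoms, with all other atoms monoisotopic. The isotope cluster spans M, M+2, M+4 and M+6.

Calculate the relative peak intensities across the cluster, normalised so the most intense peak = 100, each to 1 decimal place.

25.2 : 88.9 : 100.0 : 36.4

Rhenium pattern (n=1): 0.3740 : 0.6260
Silver pattern (n=2): 0.26873856 : 0.49932288 : 0.23193856
Convolve the two distributions (both contribute in 2-u steps):
  M: 0.3740×0.26873856 = 0.100508
  M+2: 0.3740×0.49932288 + 0.6260×0.26873856 = 0.354977
  M+4: 0.3740×0.23193856 + 0.6260×0.49932288 = 0.399321
  M+6: 0.6260×0.23193856 = 0.145194
Scale to base peak (0.399321) = 100: 25.2 : 88.9 : 100.0 : 36.4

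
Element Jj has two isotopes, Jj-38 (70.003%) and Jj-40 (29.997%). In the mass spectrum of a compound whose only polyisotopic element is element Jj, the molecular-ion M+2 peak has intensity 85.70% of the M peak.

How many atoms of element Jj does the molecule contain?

2

For n independent Jj atoms, I(M+2)/I(M) = n · (abundance Jj-40) / (abundance Jj-38) = n · 0.29997/0.70003.
n = 0.8570 × 0.70003/0.29997 = 2.00 ≈ 2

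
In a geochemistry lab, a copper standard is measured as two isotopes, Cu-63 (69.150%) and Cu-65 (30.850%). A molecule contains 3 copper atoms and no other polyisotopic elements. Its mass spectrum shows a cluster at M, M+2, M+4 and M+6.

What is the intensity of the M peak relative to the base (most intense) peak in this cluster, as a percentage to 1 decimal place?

74.7%

Term probabilities: M 0.3307, M+2 0.4425, M+4 0.1974, M+6 0.0294. Base peak = M+2.
P(M+2) = C(3,1) × 0.69150^2 × 0.30850^1 = 3 × 0.47817225 × 0.3085 = 0.442548 (base)
P(M) = C(3,0) × 0.69150^3 × 0.30850^0 = 1 × 0.33065611 × 1.0000 = 0.330656
Relative intensity = 0.330656 / 0.442548 × 100 = 74.7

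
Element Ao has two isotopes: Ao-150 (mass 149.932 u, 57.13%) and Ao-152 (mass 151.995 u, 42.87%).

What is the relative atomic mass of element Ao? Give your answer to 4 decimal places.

150.8164 u

Ar = Σ fᵢ·mᵢ = 0.5713 × 149.932 + 0.4287 × 151.995
= 85.65615 + 65.16026 = 150.81641 u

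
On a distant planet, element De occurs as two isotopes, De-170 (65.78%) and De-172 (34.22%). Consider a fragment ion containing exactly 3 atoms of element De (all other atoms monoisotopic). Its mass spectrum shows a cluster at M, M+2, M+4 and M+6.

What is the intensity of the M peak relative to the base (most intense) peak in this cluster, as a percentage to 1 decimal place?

(0.6578 + 0.3422)^3 gives M 0.2846, M+2 0.4442, M+4 0.2311, M+6 0.0401; the largest is M+2.
P(M+2) = C(3,1) × 0.6578^2 × 0.3422^1 = 3 × 0.43270084 × 0.3422 = 0.444211 (base)
P(M) = C(3,0) × 0.6578^3 × 0.3422^0 = 1 × 0.28463061 × 1.0000 = 0.284631
Relative intensity = 0.284631 / 0.444211 × 100 = 64.1

64.1%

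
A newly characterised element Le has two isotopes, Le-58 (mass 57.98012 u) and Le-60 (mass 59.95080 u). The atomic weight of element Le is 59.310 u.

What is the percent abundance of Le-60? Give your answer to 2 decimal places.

67.48%

Writing the weighted mean with unknown fraction x of Le-58:
57.98012·x + 59.95080·(1 − x) = 59.310
(57.98012 − 59.95080)·x = 59.310 − 59.95080
x = -0.64080 / -1.97068 = 0.32517 → 32.52% Le-58, 67.48% Le-60.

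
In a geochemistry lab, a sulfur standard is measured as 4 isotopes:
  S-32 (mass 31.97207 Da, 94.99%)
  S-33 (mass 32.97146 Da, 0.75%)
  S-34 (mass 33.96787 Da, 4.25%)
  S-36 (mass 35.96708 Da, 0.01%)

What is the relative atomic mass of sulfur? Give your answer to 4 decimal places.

Ar = Σ fᵢ·mᵢ = 0.9499 × 31.97207 + 0.0075 × 32.97146 + 0.0425 × 33.96787 + 0.0001 × 35.96708
= 30.370269 + 0.247286 + 1.443634 + 0.003597 = 32.064786 Da

32.0648 Da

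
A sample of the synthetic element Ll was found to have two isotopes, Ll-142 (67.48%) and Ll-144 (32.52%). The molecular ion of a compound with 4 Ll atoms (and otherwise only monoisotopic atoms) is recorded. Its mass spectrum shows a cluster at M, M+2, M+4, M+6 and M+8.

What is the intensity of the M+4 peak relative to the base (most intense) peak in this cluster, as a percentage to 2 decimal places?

Term probabilities: M 0.2073, M+2 0.3997, M+4 0.2889, M+6 0.0928, M+8 0.0112. Base peak = M+2.
P(M+2) = C(4,1) × 0.6748^3 × 0.3252^1 = 4 × 0.30727358 × 0.3252 = 0.399701 (base)
P(M+4) = C(4,2) × 0.6748^2 × 0.3252^2 = 6 × 0.45535504 × 0.10575504 = 0.288937
Relative intensity = 0.288937 / 0.399701 × 100 = 72.29

72.29%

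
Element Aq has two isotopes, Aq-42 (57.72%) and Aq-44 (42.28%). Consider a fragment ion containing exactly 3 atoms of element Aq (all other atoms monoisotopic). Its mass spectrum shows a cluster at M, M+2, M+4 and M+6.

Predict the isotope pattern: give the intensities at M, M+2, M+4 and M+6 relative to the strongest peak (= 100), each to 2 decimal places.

The 3 Aq atoms are independent, so intensities follow the terms of (0.5772 + 0.4228)^3.
P(M) = 0.5772^3 = 0.192300
P(M+2) = 3 × 0.5772^2 × 0.4228^1 = 0.422580
P(M+4) = 3 × 0.5772^1 × 0.4228^2 = 0.309541
P(M+6) = 0.4228^3 = 0.075580
The M+2 peak is largest (0.422580); scaling to 100 gives 45.51 : 100.00 : 73.25 : 17.89.

45.51 : 100.00 : 73.25 : 17.89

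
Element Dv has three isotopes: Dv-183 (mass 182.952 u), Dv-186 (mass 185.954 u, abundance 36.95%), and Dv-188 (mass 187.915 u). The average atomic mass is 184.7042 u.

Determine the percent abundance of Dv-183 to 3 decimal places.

50.095%

The remaining 63.05% is split between Dv-183 (fraction x) and Dv-188 (fraction 0.6305 − x).
Substituting: 182.952x + 187.915(0.6305 − x) = 115.994197
(182.952 − 187.915)x = -2.4862105  ⇒  x = 0.50095, y = 0.12955
Dv-183: 50.095%, Dv-188: 12.955%.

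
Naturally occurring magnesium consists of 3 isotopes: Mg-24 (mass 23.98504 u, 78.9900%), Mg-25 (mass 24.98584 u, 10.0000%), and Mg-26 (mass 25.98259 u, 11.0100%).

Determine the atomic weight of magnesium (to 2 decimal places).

Average mass = Σ (abundance × isotope mass) = 0.789900 × 23.98504 + 0.100000 × 24.98584 + 0.110100 × 25.98259
= 18.945783 + 2.498584 + 2.860683 = 24.305050 u

24.31 u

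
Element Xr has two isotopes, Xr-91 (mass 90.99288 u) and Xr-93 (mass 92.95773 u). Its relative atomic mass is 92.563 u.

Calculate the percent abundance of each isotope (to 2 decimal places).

Writing the weighted mean with unknown fraction x of Xr-91:
90.99288·x + 92.95773·(1 − x) = 92.563
(90.99288 − 92.95773)·x = 92.563 − 92.95773
x = -0.39473 / -1.96485 = 0.20090 → 20.09% Xr-91, 79.91% Xr-93.

Xr-91: 20.09%, Xr-93: 79.91%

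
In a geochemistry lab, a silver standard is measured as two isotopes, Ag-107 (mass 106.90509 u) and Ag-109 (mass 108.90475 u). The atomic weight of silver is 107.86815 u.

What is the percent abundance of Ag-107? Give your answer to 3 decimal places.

51.839%

Writing the weighted mean with unknown fraction x of Ag-107:
106.90509·x + 108.90475·(1 − x) = 107.86815
(106.90509 − 108.90475)·x = 107.86815 − 108.90475
x = -1.03660 / -1.99966 = 0.51839 → 51.839% Ag-107, 48.161% Ag-109.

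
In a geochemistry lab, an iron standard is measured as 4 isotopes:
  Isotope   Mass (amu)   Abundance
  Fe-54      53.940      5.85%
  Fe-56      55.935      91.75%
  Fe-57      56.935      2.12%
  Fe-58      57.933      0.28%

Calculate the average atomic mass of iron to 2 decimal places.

The abundance-weighted mean is 0.0585 × 53.940 + 0.9175 × 55.935 + 0.0212 × 56.935 + 0.0028 × 57.933
= 3.1555 + 51.3204 + 1.2070 + 0.1622 = 55.8451 amu

55.85 amu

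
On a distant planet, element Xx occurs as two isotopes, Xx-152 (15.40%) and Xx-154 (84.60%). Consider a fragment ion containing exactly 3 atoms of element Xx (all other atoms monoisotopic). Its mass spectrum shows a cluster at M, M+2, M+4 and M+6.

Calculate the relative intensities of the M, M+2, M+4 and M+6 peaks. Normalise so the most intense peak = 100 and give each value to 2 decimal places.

0.60 : 9.94 : 54.61 : 100.00

Each Xx atom is independently Xx-152 (p = 0.1540) or Xx-154 (q = 0.8460); the cluster is the binomial expansion (p + q)^3.
P(M) = 0.1540^3 = 0.003652
P(M+2) = 3 × 0.1540^2 × 0.8460^1 = 0.060191
P(M+4) = 3 × 0.1540^1 × 0.8460^2 = 0.330661
P(M+6) = 0.8460^3 = 0.605496
The M+6 peak is largest (0.605496); scaling to 100 gives 0.60 : 9.94 : 54.61 : 100.00.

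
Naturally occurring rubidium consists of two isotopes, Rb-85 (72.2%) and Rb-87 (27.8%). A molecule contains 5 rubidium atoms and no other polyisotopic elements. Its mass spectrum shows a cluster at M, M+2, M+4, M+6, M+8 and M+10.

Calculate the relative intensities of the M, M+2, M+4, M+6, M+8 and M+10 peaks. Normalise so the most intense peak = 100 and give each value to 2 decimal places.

51.94 : 100.00 : 77.01 : 29.65 : 5.71 : 0.44

Expanding (0.722 + 0.278)^5:
P(M) = 0.722^5 = 0.196194
P(M+2) = 5 × 0.722^4 × 0.278^1 = 0.377714
P(M+4) = 10 × 0.722^3 × 0.278^2 = 0.290872
P(M+6) = 10 × 0.722^2 × 0.278^3 = 0.111998
P(M+8) = 5 × 0.722^1 × 0.278^4 = 0.021562
P(M+10) = 0.278^5 = 0.001660
The M+2 peak is largest (0.377714); scaling to 100 gives 51.94 : 100.00 : 77.01 : 29.65 : 5.71 : 0.44.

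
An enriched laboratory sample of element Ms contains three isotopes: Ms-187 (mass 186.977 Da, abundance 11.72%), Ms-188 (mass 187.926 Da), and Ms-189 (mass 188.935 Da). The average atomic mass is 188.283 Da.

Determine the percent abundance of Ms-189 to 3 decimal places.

46.405%

The remaining 88.28% is split between Ms-188 (fraction x) and Ms-189 (fraction 0.8828 − x).
Substituting: 187.926x + 188.935(0.8828 − x) = 166.3692956
(187.926 − 188.935)x = -0.4225224  ⇒  x = 0.41875, y = 0.46405
Ms-188: 41.875%, Ms-189: 46.405%.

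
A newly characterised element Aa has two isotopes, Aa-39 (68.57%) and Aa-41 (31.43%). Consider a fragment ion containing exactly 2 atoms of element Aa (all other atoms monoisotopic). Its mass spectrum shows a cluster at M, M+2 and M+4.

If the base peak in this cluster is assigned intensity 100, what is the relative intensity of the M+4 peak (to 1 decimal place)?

21.0

Binomial terms of (0.6857 + 0.3143)^2: M 0.4702, M+2 0.4310, M+4 0.0988 → M is the base peak.
P(M) = C(2,0) × 0.6857^2 × 0.3143^0 = 1 × 0.47018449 × 1.0000 = 0.470184 (base)
P(M+4) = C(2,2) × 0.6857^0 × 0.3143^2 = 1 × 1.0000 × 0.09878449 = 0.098784
Relative intensity = 0.098784 / 0.470184 × 100 = 21.0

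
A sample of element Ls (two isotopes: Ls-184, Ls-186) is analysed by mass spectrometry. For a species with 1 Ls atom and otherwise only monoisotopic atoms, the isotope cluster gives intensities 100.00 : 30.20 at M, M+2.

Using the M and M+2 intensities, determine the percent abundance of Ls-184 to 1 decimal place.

76.8%

If p is the fraction of Ls that is Ls-184, then I(M+2)/I(M) = [C(1,1)·p^0·(1−p)] / p^1 = 1·(1−p)/p = 30.20/100.00 = 0.3020
(1−p)/p = 0.3020/1 = 0.3020  ⇒  p = 1/(1 + 0.3020) = 0.7680
Ls-184: 76.8%, Ls-186: 23.2%.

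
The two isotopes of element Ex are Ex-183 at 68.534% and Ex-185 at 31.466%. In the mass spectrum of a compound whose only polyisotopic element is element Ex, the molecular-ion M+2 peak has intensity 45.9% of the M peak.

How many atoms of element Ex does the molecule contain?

1

With n Ex atoms, P(M+2)/P(M) = C(n,1)·p^(n−1)q / p^n = n·q/p = n · 0.31466/0.68534.
n = 0.459 × 0.68534/0.31466 = 1.00 ≈ 1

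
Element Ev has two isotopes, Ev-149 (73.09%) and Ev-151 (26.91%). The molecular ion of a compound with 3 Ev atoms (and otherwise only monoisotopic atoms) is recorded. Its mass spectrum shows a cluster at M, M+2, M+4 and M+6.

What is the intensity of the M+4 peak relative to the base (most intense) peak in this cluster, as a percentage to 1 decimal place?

36.8%

(0.7309 + 0.2691)^3 gives M 0.3905, M+2 0.4313, M+4 0.1588, M+6 0.0195; the largest is M+2.
P(M+2) = C(3,1) × 0.7309^2 × 0.2691^1 = 3 × 0.53421481 × 0.2691 = 0.431272 (base)
P(M+4) = C(3,2) × 0.7309^1 × 0.2691^2 = 3 × 0.7309 × 0.07241481 = 0.158784
Relative intensity = 0.158784 / 0.431272 × 100 = 36.8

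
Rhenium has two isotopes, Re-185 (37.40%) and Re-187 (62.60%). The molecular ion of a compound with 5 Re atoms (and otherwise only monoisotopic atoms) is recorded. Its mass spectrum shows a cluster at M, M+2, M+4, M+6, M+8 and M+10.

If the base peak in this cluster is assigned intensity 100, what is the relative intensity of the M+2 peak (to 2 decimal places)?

Term probabilities: M 0.0073, M+2 0.0612, M+4 0.2050, M+6 0.3431, M+8 0.2872, M+10 0.0961. Base peak = M+6.
P(M+6) = C(5,3) × 0.3740^2 × 0.6260^3 = 10 × 0.139876 × 0.24531438 = 0.343136 (base)
P(M+2) = C(5,1) × 0.3740^4 × 0.6260^1 = 5 × 0.0195653 × 0.6260 = 0.061239
Relative intensity = 0.061239 / 0.343136 × 100 = 17.85

17.85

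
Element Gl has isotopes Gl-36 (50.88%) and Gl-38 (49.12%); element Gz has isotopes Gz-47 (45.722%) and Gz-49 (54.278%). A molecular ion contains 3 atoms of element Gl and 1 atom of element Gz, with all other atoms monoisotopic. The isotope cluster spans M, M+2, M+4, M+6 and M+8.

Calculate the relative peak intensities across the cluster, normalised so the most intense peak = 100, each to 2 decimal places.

Element Gl pattern (n=3): 0.13171684 : 0.3814818 : 0.36828588 : 0.11851548
Element Gz pattern (n=1): 0.45722 : 0.54278
Convolve the two distributions (both contribute in 2-u steps):
  M: 0.13171684×0.45722 = 0.060224
  M+2: 0.13171684×0.54278 + 0.3814818×0.45722 = 0.245914
  M+4: 0.3814818×0.54278 + 0.36828588×0.45722 = 0.375448
  M+6: 0.36828588×0.54278 + 0.11851548×0.45722 = 0.254086
  M+8: 0.11851548×0.54278 = 0.064328
Scale to base peak (0.375448) = 100: 16.04 : 65.50 : 100.00 : 67.68 : 17.13

16.04 : 65.50 : 100.00 : 67.68 : 17.13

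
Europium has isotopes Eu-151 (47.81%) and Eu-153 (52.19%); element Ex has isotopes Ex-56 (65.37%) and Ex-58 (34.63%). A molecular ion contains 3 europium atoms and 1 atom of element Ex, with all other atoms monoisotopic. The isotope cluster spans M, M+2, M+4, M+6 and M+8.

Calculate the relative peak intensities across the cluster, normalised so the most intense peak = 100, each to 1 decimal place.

18.8 : 71.7 : 100.0 : 60.2 : 13.0

Europium pattern (n=3): 0.10928391 : 0.3578871 : 0.39067407 : 0.14215492
Element Ex pattern (n=1): 0.6537 : 0.3463
Convolve the two distributions (both contribute in 2-u steps):
  M: 0.10928391×0.6537 = 0.071439
  M+2: 0.10928391×0.3463 + 0.3578871×0.6537 = 0.271796
  M+4: 0.3578871×0.3463 + 0.39067407×0.6537 = 0.379320
  M+6: 0.39067407×0.3463 + 0.14215492×0.6537 = 0.228217
  M+8: 0.14215492×0.3463 = 0.049228
Scale to base peak (0.379320) = 100: 18.8 : 71.7 : 100.0 : 60.2 : 13.0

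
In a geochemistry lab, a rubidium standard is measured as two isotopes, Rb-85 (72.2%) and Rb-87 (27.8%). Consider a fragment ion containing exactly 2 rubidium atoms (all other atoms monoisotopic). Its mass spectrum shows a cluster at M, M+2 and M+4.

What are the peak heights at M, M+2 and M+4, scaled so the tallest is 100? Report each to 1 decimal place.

Expanding (0.722 + 0.278)^2:
P(M) = 0.722^2 = 0.521284
P(M+2) = 2 × 0.722^1 × 0.278^1 = 0.401432
P(M+4) = 0.278^2 = 0.077284
The M peak is largest (0.521284); scaling to 100 gives 100.0 : 77.0 : 14.8.

100.0 : 77.0 : 14.8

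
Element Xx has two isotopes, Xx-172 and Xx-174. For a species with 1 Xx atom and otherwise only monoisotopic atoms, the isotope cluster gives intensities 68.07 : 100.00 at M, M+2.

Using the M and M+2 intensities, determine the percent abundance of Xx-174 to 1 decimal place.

59.5%

Write p for the Xx-172 fraction. I(M+2)/I(M) = [C(1,1)·p^0·(1−p)] / p^1 = 1·(1−p)/p = 100.00/68.07 = 1.4691
(1−p)/p = 1.4691/1 = 1.4691  ⇒  p = 1/(1 + 1.4691) = 0.4050
Xx-172: 40.5%, Xx-174: 59.5%.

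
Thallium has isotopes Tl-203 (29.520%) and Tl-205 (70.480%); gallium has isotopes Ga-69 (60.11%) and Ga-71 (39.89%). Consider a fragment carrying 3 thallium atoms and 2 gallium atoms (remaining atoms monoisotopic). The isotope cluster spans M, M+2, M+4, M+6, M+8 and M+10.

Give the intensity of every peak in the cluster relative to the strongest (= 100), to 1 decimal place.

2.5 : 21.5 : 68.5 : 100.0 : 64.9 : 15.2

Thallium pattern (n=3): 0.02572463 : 0.18425524 : 0.43991564 : 0.35010449
Gallium pattern (n=2): 0.36132121 : 0.47955758 : 0.15912121
Convolve the two distributions (both contribute in 2-u steps):
  M: 0.02572463×0.36132121 = 0.009295
  M+2: 0.02572463×0.47955758 + 0.18425524×0.36132121 = 0.078912
  M+4: 0.02572463×0.15912121 + 0.18425524×0.47955758 + 0.43991564×0.36132121 = 0.251405
  M+6: 0.18425524×0.15912121 + 0.43991564×0.47955758 + 0.35010449×0.36132121 = 0.366784
  M+8: 0.43991564×0.15912121 + 0.35010449×0.47955758 = 0.237895
  M+10: 0.35010449×0.15912121 = 0.055709
Scale to base peak (0.366784) = 100: 2.5 : 21.5 : 68.5 : 100.0 : 64.9 : 15.2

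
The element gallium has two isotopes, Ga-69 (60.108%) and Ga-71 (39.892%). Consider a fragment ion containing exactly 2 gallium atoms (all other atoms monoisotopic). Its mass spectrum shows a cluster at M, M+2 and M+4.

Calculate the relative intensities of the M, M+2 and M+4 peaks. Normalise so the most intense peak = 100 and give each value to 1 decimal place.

75.3 : 100.0 : 33.2

The 2 Ga atoms are independent, so intensities follow the terms of (0.60108 + 0.39892)^2.
P(M) = 0.60108^2 = 0.361297
P(M+2) = 2 × 0.60108^1 × 0.39892^1 = 0.479566
P(M+4) = 0.39892^2 = 0.159137
The M+2 peak is largest (0.479566); scaling to 100 gives 75.3 : 100.0 : 33.2.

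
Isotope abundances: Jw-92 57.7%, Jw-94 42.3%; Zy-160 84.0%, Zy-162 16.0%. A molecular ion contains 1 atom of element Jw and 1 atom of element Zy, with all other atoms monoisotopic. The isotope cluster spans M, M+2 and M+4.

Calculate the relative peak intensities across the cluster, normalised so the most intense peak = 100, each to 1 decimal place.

100.0 : 92.4 : 14.0

Element Jw pattern (n=1): 0.5770 : 0.4230
Element Zy pattern (n=1): 0.8400 : 0.1600
Convolve the two distributions (both contribute in 2-u steps):
  M: 0.5770×0.8400 = 0.484680
  M+2: 0.5770×0.1600 + 0.4230×0.8400 = 0.447640
  M+4: 0.4230×0.1600 = 0.067680
Scale to base peak (0.484680) = 100: 100.0 : 92.4 : 14.0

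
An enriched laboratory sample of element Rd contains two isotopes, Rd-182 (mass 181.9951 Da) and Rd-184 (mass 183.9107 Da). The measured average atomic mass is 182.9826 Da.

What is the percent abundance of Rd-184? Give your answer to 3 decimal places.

51.550%

With x = fraction of Rd-182 (so Rd-184 is 1 − x):
181.9951·x + 183.9107·(1 − x) = 182.9826
(181.9951 − 183.9107)·x = 182.9826 − 183.9107
x = -0.9281 / -1.9156 = 0.48450 → 48.450% Rd-182, 51.550% Rd-184.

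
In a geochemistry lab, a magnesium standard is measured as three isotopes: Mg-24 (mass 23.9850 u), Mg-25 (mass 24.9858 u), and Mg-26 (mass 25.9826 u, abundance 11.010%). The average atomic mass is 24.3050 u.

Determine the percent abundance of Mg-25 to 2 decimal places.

The remaining 88.990% is split between Mg-24 (fraction x) and Mg-25 (fraction 0.88990 − x).
Substituting: 23.9850x + 24.9858(0.88990 − x) = 21.44431574
(23.9850 − 24.9858)x = -0.79054768  ⇒  x = 0.78992, y = 0.09998
Mg-24: 78.99%, Mg-25: 10.00%.

10.00%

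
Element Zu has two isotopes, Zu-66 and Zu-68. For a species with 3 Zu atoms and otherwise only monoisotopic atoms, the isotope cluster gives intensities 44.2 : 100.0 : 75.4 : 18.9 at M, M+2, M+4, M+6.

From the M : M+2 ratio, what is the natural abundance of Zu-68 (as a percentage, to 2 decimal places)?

42.99%

If p is the fraction of Zu that is Zu-66, then I(M+2)/I(M) = [C(3,1)·p^2·(1−p)] / p^3 = 3·(1−p)/p = 100.0/44.2 = 2.2624
(1−p)/p = 2.2624/3 = 0.7541  ⇒  p = 1/(1 + 0.7541) = 0.5701
Zu-66: 57.01%, Zu-68: 42.99%.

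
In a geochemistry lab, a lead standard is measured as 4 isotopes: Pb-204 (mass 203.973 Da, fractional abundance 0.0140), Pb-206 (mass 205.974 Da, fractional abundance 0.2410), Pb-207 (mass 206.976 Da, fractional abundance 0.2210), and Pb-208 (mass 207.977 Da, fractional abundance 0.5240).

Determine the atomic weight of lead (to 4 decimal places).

Average mass = Σ (abundance × isotope mass) = 0.0140 × 203.973 + 0.2410 × 205.974 + 0.2210 × 206.976 + 0.5240 × 207.977
= 2.85562 + 49.63973 + 45.74170 + 108.97995 = 207.21700 Da

207.2170 Da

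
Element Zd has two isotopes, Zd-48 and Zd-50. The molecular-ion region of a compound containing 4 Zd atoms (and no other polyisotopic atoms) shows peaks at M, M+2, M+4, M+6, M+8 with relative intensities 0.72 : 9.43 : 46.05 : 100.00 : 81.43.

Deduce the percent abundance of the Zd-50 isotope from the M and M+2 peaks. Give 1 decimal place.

76.6%

Write p for the Zd-48 fraction. I(M+2)/I(M) = [C(4,1)·p^3·(1−p)] / p^4 = 4·(1−p)/p = 9.43/0.72 = 13.0972
(1−p)/p = 13.0972/4 = 3.2743  ⇒  p = 1/(1 + 3.2743) = 0.2340
Zd-48: 23.4%, Zd-50: 76.6%.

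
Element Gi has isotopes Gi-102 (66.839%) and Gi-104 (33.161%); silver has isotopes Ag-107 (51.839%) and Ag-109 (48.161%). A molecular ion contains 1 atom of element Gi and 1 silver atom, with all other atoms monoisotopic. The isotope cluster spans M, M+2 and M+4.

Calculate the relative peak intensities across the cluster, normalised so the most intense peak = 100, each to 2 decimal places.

Element Gi pattern (n=1): 0.66839 : 0.33161
Silver pattern (n=1): 0.51839 : 0.48161
Convolve the two distributions (both contribute in 2-u steps):
  M: 0.66839×0.51839 = 0.346487
  M+2: 0.66839×0.48161 + 0.33161×0.51839 = 0.493807
  M+4: 0.33161×0.48161 = 0.159707
Scale to base peak (0.493807) = 100: 70.17 : 100.00 : 32.34

70.17 : 100.00 : 32.34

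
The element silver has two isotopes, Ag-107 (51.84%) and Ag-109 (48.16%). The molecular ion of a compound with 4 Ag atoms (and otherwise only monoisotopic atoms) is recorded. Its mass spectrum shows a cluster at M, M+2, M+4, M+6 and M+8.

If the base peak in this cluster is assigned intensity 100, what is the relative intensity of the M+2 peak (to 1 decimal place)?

Term probabilities: M 0.0722, M+2 0.2684, M+4 0.3740, M+6 0.2316, M+8 0.0538. Base peak = M+4.
P(M+4) = C(4,2) × 0.5184^2 × 0.4816^2 = 6 × 0.26873856 × 0.23193856 = 0.373985 (base)
P(M+2) = C(4,1) × 0.5184^3 × 0.4816^1 = 4 × 0.13931407 × 0.4816 = 0.268375
Relative intensity = 0.268375 / 0.373985 × 100 = 71.8

71.8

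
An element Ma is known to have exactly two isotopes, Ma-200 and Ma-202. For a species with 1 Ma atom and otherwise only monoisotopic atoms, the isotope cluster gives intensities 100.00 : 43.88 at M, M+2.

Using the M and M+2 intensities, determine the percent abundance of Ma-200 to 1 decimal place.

69.5%

Write p for the Ma-200 fraction. I(M+2)/I(M) = [C(1,1)·p^0·(1−p)] / p^1 = 1·(1−p)/p = 43.88/100.00 = 0.4388
(1−p)/p = 0.4388/1 = 0.4388  ⇒  p = 1/(1 + 0.4388) = 0.6950
Ma-200: 69.5%, Ma-202: 30.5%.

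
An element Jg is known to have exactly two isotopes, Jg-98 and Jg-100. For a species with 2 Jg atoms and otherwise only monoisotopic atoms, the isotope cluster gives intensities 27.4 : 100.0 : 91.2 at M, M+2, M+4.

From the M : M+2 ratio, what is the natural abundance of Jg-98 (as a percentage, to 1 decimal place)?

Write p for the Jg-98 fraction. I(M+2)/I(M) = [C(2,1)·p^1·(1−p)] / p^2 = 2·(1−p)/p = 100.0/27.4 = 3.6496
(1−p)/p = 3.6496/2 = 1.8248  ⇒  p = 1/(1 + 1.8248) = 0.3540
Jg-98: 35.4%, Jg-100: 64.6%.

35.4%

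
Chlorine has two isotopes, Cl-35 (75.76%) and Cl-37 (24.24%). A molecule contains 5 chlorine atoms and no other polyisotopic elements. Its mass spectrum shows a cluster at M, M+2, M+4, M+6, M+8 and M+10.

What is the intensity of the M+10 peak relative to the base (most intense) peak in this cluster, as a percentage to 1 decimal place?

Binomial terms of (0.7576 + 0.2424)^5: M 0.2496, M+2 0.3993, M+4 0.2555, M+6 0.0817, M+8 0.0131, M+10 0.0008 → M+2 is the base peak.
P(M+2) = C(5,1) × 0.7576^4 × 0.2424^1 = 5 × 0.32942751 × 0.2424 = 0.399266 (base)
P(M+10) = C(5,5) × 0.7576^0 × 0.2424^5 = 1 × 1.0000 × 0.00083688 = 0.000837
Relative intensity = 0.000837 / 0.399266 × 100 = 0.2

0.2%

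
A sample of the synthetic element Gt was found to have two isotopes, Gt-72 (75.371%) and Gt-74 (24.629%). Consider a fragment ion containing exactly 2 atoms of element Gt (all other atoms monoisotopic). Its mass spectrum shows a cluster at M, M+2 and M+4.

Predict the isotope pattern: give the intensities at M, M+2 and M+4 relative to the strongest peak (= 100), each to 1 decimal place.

Each Gt atom is independently Gt-72 (p = 0.75371) or Gt-74 (q = 0.24629); the cluster is the binomial expansion (p + q)^2.
P(M) = 0.75371^2 = 0.568079
P(M+2) = 2 × 0.75371^1 × 0.24629^1 = 0.371262
P(M+4) = 0.24629^2 = 0.060659
The M peak is largest (0.568079); scaling to 100 gives 100.0 : 65.4 : 10.7.

100.0 : 65.4 : 10.7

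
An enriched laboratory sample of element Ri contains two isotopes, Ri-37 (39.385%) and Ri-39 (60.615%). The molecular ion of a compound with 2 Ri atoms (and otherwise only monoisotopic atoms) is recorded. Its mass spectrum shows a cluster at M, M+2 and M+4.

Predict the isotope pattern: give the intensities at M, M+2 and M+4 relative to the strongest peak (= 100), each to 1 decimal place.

Expanding (0.39385 + 0.60615)^2:
P(M) = 0.39385^2 = 0.155118
P(M+2) = 2 × 0.39385^1 × 0.60615^1 = 0.477464
P(M+4) = 0.60615^2 = 0.367418
The M+2 peak is largest (0.477464); scaling to 100 gives 32.5 : 100.0 : 77.0.

32.5 : 100.0 : 77.0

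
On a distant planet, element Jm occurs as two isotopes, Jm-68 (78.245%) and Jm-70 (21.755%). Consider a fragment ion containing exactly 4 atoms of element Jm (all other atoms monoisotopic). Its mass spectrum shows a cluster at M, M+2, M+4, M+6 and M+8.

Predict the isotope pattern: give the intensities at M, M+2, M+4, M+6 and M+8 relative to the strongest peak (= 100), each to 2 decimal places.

Each Jm atom is independently Jm-68 (p = 0.78245) or Jm-70 (q = 0.21755); the cluster is the binomial expansion (p + q)^4.
P(M) = 0.78245^4 = 0.374823
P(M+2) = 4 × 0.78245^3 × 0.21755^1 = 0.416859
P(M+4) = 6 × 0.78245^2 × 0.21755^2 = 0.173853
P(M+6) = 4 × 0.78245^1 × 0.21755^3 = 0.032225
P(M+8) = 0.21755^4 = 0.002240
The M+2 peak is largest (0.416859); scaling to 100 gives 89.92 : 100.00 : 41.71 : 7.73 : 0.54.

89.92 : 100.00 : 41.71 : 7.73 : 0.54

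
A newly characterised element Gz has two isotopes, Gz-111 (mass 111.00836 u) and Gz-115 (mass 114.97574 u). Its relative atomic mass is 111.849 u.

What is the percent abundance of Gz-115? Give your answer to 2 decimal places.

Writing the weighted mean with unknown fraction x of Gz-111:
111.00836·x + 114.97574·(1 − x) = 111.849
(111.00836 − 114.97574)·x = 111.849 − 114.97574
x = -3.12674 / -3.96738 = 0.78811 → 78.81% Gz-111, 21.19% Gz-115.

21.19%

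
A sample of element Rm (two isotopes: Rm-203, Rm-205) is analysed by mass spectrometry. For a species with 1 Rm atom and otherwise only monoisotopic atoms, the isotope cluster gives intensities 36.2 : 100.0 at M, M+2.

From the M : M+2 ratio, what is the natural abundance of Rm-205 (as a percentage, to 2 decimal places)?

Let p = fractional abundance of Rm-203. I(M+2)/I(M) = [C(1,1)·p^0·(1−p)] / p^1 = 1·(1−p)/p = 100.0/36.2 = 2.7624
(1−p)/p = 2.7624/1 = 2.7624  ⇒  p = 1/(1 + 2.7624) = 0.2658
Rm-203: 26.58%, Rm-205: 73.42%.

73.42%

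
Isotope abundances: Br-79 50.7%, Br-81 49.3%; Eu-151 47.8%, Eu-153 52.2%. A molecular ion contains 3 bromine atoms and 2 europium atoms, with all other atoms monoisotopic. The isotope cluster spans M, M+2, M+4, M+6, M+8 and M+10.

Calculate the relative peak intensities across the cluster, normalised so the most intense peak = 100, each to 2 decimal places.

9.44 : 48.15 : 98.18 : 100.00 : 50.89 : 10.35

Bromine pattern (n=3): 0.13032384 : 0.38017547 : 0.36967753 : 0.11982316
Europium pattern (n=2): 0.228484 : 0.499032 : 0.272484
Convolve the two distributions (both contribute in 2-u steps):
  M: 0.13032384×0.228484 = 0.029777
  M+2: 0.13032384×0.499032 + 0.38017547×0.228484 = 0.151900
  M+4: 0.13032384×0.272484 + 0.38017547×0.499032 + 0.36967753×0.228484 = 0.309696
  M+6: 0.38017547×0.272484 + 0.36967753×0.499032 + 0.11982316×0.228484 = 0.315450
  M+8: 0.36967753×0.272484 + 0.11982316×0.499032 = 0.160527
  M+10: 0.11982316×0.272484 = 0.032650
Scale to base peak (0.315450) = 100: 9.44 : 48.15 : 98.18 : 100.00 : 50.89 : 10.35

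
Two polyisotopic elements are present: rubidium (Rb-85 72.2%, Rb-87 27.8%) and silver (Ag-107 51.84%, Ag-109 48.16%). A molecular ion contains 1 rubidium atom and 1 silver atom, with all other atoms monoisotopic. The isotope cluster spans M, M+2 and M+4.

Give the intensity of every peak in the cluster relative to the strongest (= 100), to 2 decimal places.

Rubidium pattern (n=1): 0.7220 : 0.2780
Silver pattern (n=1): 0.5184 : 0.4816
Convolve the two distributions (both contribute in 2-u steps):
  M: 0.7220×0.5184 = 0.374285
  M+2: 0.7220×0.4816 + 0.2780×0.5184 = 0.491830
  M+4: 0.2780×0.4816 = 0.133885
Scale to base peak (0.491830) = 100: 76.10 : 100.00 : 27.22

76.10 : 100.00 : 27.22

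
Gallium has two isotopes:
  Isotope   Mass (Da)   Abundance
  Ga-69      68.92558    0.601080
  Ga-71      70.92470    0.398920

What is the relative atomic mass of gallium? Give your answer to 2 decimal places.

Weight each isotope mass by its fractional abundance: 0.601080 × 68.92558 + 0.398920 × 70.92470
= 41.429788 + 28.293281 = 69.723069 Da

69.72 Da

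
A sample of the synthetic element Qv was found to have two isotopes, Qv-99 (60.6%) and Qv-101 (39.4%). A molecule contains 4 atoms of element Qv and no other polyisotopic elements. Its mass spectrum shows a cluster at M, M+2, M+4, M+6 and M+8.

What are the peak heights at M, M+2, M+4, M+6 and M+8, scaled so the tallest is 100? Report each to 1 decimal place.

Expanding (0.606 + 0.394)^4:
P(M) = 0.606^4 = 0.134862
P(M+2) = 4 × 0.606^3 × 0.394^1 = 0.350731
P(M+4) = 6 × 0.606^2 × 0.394^2 = 0.342049
P(M+6) = 4 × 0.606^1 × 0.394^3 = 0.148259
P(M+8) = 0.394^4 = 0.024098
The M+2 peak is largest (0.350731); scaling to 100 gives 38.5 : 100.0 : 97.5 : 42.3 : 6.9.

38.5 : 100.0 : 97.5 : 42.3 : 6.9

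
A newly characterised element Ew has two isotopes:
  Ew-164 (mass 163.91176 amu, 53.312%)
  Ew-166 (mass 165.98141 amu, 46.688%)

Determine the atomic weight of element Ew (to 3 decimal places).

164.878 amu

The abundance-weighted mean is 0.53312 × 163.91176 + 0.46688 × 165.98141
= 87.384637 + 77.493401 = 164.878038 amu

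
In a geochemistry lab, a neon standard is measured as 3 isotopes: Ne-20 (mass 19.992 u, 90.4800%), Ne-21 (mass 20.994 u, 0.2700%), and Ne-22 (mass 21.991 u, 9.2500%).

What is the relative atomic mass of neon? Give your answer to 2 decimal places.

The abundance-weighted mean is 0.904800 × 19.992 + 0.002700 × 20.994 + 0.092500 × 21.991
= 18.0888 + 0.0567 + 2.0342 = 20.1797 u

20.18 u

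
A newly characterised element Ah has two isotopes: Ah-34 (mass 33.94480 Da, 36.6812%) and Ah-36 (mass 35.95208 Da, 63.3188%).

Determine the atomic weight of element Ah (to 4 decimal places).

35.2158 Da

The abundance-weighted mean is 0.366812 × 33.94480 + 0.633188 × 35.95208
= 12.451360 + 22.764426 = 35.215786 Da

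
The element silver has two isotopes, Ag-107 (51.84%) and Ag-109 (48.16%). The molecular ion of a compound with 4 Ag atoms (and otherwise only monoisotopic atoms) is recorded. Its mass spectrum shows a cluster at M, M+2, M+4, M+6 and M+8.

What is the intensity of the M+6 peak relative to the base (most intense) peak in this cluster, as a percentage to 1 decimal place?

61.9%

Term probabilities: M 0.0722, M+2 0.2684, M+4 0.3740, M+6 0.2316, M+8 0.0538. Base peak = M+4.
P(M+4) = C(4,2) × 0.5184^2 × 0.4816^2 = 6 × 0.26873856 × 0.23193856 = 0.373985 (base)
P(M+6) = C(4,3) × 0.5184^1 × 0.4816^3 = 4 × 0.5184 × 0.11170161 = 0.231624
Relative intensity = 0.231624 / 0.373985 × 100 = 61.9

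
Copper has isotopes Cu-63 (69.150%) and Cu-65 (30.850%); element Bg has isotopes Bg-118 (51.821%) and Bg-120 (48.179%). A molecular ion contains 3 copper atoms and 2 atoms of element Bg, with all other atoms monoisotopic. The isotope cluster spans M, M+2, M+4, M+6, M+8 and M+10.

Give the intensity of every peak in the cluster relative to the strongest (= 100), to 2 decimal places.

Copper pattern (n=3): 0.33065611 : 0.44254842 : 0.19743483 : 0.02936064
Element Bg pattern (n=2): 0.2685416 : 0.49933679 : 0.2321216
Convolve the two distributions (both contribute in 2-u steps):
  M: 0.33065611×0.2685416 = 0.088795
  M+2: 0.33065611×0.49933679 + 0.44254842×0.2685416 = 0.283951
  M+4: 0.33065611×0.2321216 + 0.44254842×0.49933679 + 0.19743483×0.2685416 = 0.350753
  M+6: 0.44254842×0.2321216 + 0.19743483×0.49933679 + 0.02936064×0.2685416 = 0.209196
  M+8: 0.19743483×0.2321216 + 0.02936064×0.49933679 = 0.060490
  M+10: 0.02936064×0.2321216 = 0.006815
Scale to base peak (0.350753) = 100: 25.32 : 80.95 : 100.00 : 59.64 : 17.25 : 1.94

25.32 : 80.95 : 100.00 : 59.64 : 17.25 : 1.94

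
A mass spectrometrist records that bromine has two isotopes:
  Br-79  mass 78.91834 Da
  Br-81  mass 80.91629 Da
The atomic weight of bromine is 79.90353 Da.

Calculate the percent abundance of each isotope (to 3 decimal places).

Writing the weighted mean with unknown fraction x of Br-79:
78.91834·x + 80.91629·(1 − x) = 79.90353
(78.91834 − 80.91629)·x = 79.90353 − 80.91629
x = -1.01276 / -1.99795 = 0.50690 → 50.690% Br-79, 49.310% Br-81.

Br-79: 50.690%, Br-81: 49.310%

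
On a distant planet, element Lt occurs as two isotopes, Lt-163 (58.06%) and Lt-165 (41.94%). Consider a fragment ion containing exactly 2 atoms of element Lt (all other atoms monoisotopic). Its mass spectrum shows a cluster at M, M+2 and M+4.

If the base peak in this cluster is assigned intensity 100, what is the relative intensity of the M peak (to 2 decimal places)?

(0.5806 + 0.4194)^2 gives M 0.3371, M+2 0.4870, M+4 0.1759; the largest is M+2.
P(M+2) = C(2,1) × 0.5806^1 × 0.4194^1 = 2 × 0.5806 × 0.4194 = 0.487007 (base)
P(M) = C(2,0) × 0.5806^2 × 0.4194^0 = 1 × 0.33709636 × 1.0000 = 0.337096
Relative intensity = 0.337096 / 0.487007 × 100 = 69.22

69.22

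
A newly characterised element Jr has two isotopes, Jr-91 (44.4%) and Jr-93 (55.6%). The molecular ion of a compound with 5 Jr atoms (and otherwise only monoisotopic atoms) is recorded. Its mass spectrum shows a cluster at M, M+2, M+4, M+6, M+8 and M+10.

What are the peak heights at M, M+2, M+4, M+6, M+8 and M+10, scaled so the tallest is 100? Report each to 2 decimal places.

Each Jr atom is independently Jr-91 (p = 0.444) or Jr-93 (q = 0.556); the cluster is the binomial expansion (p + q)^5.
P(M) = 0.444^5 = 0.017255
P(M+2) = 5 × 0.444^4 × 0.556^1 = 0.108038
P(M+4) = 10 × 0.444^3 × 0.556^2 = 0.270582
P(M+6) = 10 × 0.444^2 × 0.556^3 = 0.338837
P(M+8) = 5 × 0.444^1 × 0.556^4 = 0.212154
P(M+10) = 0.556^5 = 0.053134
The M+6 peak is largest (0.338837); scaling to 100 gives 5.09 : 31.88 : 79.86 : 100.00 : 62.61 : 15.68.

5.09 : 31.88 : 79.86 : 100.00 : 62.61 : 15.68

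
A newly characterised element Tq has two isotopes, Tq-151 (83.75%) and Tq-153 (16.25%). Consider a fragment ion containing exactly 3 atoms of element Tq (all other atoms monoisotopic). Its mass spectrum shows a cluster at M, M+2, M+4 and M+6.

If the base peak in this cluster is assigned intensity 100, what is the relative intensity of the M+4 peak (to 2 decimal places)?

Binomial terms of (0.8375 + 0.1625)^3: M 0.5874, M+2 0.3419, M+4 0.0663, M+6 0.0043 → M is the base peak.
P(M) = C(3,0) × 0.8375^3 × 0.1625^0 = 1 × 0.58742773 × 1.0000 = 0.587428 (base)
P(M+4) = C(3,2) × 0.8375^1 × 0.1625^2 = 3 × 0.8375 × 0.02640625 = 0.066346
Relative intensity = 0.066346 / 0.587428 × 100 = 11.29

11.29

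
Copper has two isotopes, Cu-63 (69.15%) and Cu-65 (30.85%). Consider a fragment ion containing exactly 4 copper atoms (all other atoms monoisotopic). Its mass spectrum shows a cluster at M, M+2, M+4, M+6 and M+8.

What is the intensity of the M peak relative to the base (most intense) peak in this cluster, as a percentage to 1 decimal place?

56.0%

Binomial terms of (0.6915 + 0.3085)^4: M 0.2286, M+2 0.4080, M+4 0.2731, M+6 0.0812, M+8 0.0091 → M+2 is the base peak.
P(M+2) = C(4,1) × 0.6915^3 × 0.3085^1 = 4 × 0.33065611 × 0.3085 = 0.408030 (base)
P(M) = C(4,0) × 0.6915^4 × 0.3085^0 = 1 × 0.2286487 × 1.0000 = 0.228649
Relative intensity = 0.228649 / 0.408030 × 100 = 56.0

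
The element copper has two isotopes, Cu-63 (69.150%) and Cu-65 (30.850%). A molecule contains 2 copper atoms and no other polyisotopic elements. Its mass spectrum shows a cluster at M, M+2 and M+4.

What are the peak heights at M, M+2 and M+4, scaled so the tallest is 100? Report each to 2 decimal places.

Each Cu atom is independently Cu-63 (p = 0.69150) or Cu-65 (q = 0.30850); the cluster is the binomial expansion (p + q)^2.
P(M) = 0.69150^2 = 0.478172
P(M+2) = 2 × 0.69150^1 × 0.30850^1 = 0.426656
P(M+4) = 0.30850^2 = 0.095172
The M peak is largest (0.478172); scaling to 100 gives 100.00 : 89.23 : 19.90.

100.00 : 89.23 : 19.90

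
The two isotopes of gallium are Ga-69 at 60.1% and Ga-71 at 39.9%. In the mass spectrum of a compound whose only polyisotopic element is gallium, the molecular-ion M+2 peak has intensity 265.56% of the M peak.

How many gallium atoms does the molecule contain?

4

The M+2/M ratio from n Ga atoms is n · q/p = n · 0.399/0.601.
n = 2.6556 × 0.601/0.399 = 4.00 ≈ 4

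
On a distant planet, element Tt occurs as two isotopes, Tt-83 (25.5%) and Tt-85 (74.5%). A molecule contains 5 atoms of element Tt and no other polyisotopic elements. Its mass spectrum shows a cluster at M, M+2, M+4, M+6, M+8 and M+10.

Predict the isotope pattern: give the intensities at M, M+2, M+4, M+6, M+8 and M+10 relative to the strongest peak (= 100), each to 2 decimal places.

Expanding (0.255 + 0.745)^5:
P(M) = 0.255^5 = 0.001078
P(M+2) = 5 × 0.255^4 × 0.745^1 = 0.015750
P(M+4) = 10 × 0.255^3 × 0.745^2 = 0.092031
P(M+6) = 10 × 0.255^2 × 0.745^3 = 0.268874
P(M+8) = 5 × 0.255^1 × 0.745^4 = 0.392767
P(M+10) = 0.745^5 = 0.229499
The M+8 peak is largest (0.392767); scaling to 100 gives 0.27 : 4.01 : 23.43 : 68.46 : 100.00 : 58.43.

0.27 : 4.01 : 23.43 : 68.46 : 100.00 : 58.43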